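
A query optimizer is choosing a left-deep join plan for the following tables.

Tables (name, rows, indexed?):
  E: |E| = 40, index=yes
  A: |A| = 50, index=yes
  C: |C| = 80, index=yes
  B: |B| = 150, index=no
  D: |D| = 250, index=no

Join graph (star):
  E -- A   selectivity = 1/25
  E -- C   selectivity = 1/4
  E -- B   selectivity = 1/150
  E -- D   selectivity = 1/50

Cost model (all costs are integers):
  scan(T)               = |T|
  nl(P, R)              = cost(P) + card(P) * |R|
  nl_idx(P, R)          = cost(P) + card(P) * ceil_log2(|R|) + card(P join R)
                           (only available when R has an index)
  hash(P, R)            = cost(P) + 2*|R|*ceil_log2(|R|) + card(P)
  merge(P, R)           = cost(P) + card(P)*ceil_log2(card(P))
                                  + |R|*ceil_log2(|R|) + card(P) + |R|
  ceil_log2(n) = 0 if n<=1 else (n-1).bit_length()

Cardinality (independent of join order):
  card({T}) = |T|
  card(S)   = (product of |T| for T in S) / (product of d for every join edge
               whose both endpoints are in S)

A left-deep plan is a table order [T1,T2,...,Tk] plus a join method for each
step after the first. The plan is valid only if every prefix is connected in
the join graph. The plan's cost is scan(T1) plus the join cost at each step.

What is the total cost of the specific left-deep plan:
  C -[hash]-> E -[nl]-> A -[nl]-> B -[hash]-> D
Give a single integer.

step 1: scan C: cost=80, card=80
step 2: join E via hash
    card(P join E) = 80*40/(4) = 800
    cost = 80 + 2*40*6 + 80 = 640
step 3: join A via nl
    card(P join A) = 800*50/(25) = 1600
    cost = 640 + 800*50 = 40640
step 4: join B via nl
    card(P join B) = 1600*150/(150) = 1600
    cost = 40640 + 1600*150 = 280640
step 5: join D via hash
    card(P join D) = 1600*250/(50) = 8000
    cost = 280640 + 2*250*8 + 1600 = 286240

286240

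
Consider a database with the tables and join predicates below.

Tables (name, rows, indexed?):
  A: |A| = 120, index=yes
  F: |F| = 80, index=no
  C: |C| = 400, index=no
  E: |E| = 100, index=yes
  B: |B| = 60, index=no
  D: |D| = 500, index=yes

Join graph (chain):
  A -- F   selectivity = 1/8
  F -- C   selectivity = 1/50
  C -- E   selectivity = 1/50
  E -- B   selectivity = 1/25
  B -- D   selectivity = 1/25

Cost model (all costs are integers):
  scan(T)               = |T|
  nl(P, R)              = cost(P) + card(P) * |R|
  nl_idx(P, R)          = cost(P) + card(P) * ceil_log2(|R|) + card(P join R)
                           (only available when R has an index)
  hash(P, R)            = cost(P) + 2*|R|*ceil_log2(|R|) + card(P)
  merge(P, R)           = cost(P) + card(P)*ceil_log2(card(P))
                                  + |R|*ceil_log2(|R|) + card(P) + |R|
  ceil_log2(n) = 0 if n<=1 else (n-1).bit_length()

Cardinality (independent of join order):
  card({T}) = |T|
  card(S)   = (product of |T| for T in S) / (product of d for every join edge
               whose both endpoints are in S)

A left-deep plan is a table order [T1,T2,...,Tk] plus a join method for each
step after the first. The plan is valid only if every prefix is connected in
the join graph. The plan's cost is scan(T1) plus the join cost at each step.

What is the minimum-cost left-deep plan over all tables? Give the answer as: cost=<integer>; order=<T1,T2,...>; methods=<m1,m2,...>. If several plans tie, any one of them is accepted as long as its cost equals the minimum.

cost=65792; order=C,F,E,B,A,D; methods=hash,hash,hash,hash,hash

Selinger DP (subsets sized 1..n):
  {A}: scan cost=120, card=120
  {F}: scan cost=80, card=80
  {C}: scan cost=400, card=400
  {E}: scan cost=100, card=100
  {B}: scan cost=60, card=60
  {D}: scan cost=500, card=500
  {AF}: card=1200; try (F,hash)→1360, (A,merge)→1680, (F,merge)→1720, (A,hash)→1840, (A,nl_idx)→1840, (A,nl)→9680 …(+1); best=1360 via (F,hash)
  {CF}: card=640; try (F,hash)→1920, (C,merge)→4720, (F,merge)→5040, (C,hash)→7360, (C,nl)→32080, (F,nl)→32400; best=1920 via (F,hash)
  {CE}: card=800; try (E,hash)→2200, (E,nl_idx)→4000, (C,merge)→4900, (E,merge)→5200, (C,hash)→7400, (C,nl)→40100 …(+1); best=2200 via (E,hash)
  {BE}: card=240; try (E,nl_idx)→720, (B,hash)→920, (E,merge)→1280, (B,merge)→1320, (E,hash)→1520, (E,nl)→6060 …(+1); best=720 via (E,nl_idx)
  {BD}: card=1200; try (B,hash)→1720, (D,nl_idx)→1800, (D,merge)→5480, (B,merge)→5920, (D,hash)→9120, (D,nl)→30060 …(+1); best=1720 via (B,hash)
  {ACF}: card=9600; try (A,hash)→4240, (C,hash)→9760, (A,merge)→9920, (A,nl_idx)→16000, (C,merge)→19760, (A,nl)→78720 …(+1); best=4240 via (A,hash)
  {CEF}: card=1280; try (E,hash)→3960, (F,hash)→4120, (E,nl_idx)→7680, (E,merge)→9760, (F,merge)→11640, (E,nl)→65920 …(+1); best=3960 via (E,hash)
  {BCE}: card=1920; try (B,hash)→3720, (C,merge)→6880, (C,hash)→8160, (B,merge)→11420, (B,nl)→50200, (C,nl)→96720; best=3720 via (B,hash)
  {BDE}: card=4800; try (E,hash)→4320, (D,nl_idx)→7680, (D,merge)→7880, (D,hash)→9960, (E,nl_idx)→14920, (E,merge)→16920 …(+2); best=4320 via (E,hash)
  {ACEF}: card=19200; try (A,hash)→6920, (E,hash)→15240, (A,merge)→20280, (A,nl_idx)→32120, (E,nl_idx)→90640, (E,merge)→149040 …(+2); best=6920 via (A,hash)
  {BCEF}: card=3072; try (B,hash)→5960, (F,hash)→6760, (B,merge)→19740, (F,merge)→27400, (B,nl)→80760, (F,nl)→157320; best=5960 via (B,hash)
  {BCDE}: card=38400; try (D,hash)→14640, (C,hash)→16320, (D,merge)→31760, (D,nl_idx)→59400, (C,merge)→75520, (D,nl)→963720 …(+1); best=14640 via (D,hash)
  {ABCEF}: card=46080; try (A,hash)→10712, (B,hash)→26840, (A,merge)→46856, (A,nl_idx)→73544, (B,merge)→314540, (A,nl)→374600 …(+1); best=10712 via (A,hash)
  {BCDEF}: card=61440; try (D,hash)→18032, (D,merge)→50896, (F,hash)→54160, (D,nl_idx)→95048, (F,merge)→668080, (D,nl)→1541960 …(+1); best=18032 via (D,hash)
  {ABCDEF}: card=921600; try (D,hash)→65792, (A,hash)→81152, (D,merge)→799072, (A,merge)→1063472, (D,nl_idx)→1347032, (A,nl_idx)→1369712 …(+2); best=65792 via (D,hash)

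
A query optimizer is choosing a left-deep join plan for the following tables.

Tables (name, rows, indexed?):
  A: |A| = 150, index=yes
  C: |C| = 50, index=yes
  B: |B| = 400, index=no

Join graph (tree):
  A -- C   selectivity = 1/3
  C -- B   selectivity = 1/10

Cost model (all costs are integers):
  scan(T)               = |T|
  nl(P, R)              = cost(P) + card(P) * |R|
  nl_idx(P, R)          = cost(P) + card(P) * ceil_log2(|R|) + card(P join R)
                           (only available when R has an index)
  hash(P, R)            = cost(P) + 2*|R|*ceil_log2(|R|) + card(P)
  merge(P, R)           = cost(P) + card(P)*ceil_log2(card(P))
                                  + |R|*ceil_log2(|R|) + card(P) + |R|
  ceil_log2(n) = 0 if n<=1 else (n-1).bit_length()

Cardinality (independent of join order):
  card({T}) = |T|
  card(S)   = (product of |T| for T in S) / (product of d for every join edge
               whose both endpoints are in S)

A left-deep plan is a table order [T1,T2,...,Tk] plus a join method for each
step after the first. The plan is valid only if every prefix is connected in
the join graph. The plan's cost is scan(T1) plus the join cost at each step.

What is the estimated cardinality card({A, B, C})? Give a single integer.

Tables in S: A(150), B(400), C(50)
Edges inside S: A-C(d=3), C-B(d=10)
numerator = 150 * 400 * 50 = 3000000
denominator = 3 * 10 = 30
card(S) = 3000000 / 30 = 100000

100000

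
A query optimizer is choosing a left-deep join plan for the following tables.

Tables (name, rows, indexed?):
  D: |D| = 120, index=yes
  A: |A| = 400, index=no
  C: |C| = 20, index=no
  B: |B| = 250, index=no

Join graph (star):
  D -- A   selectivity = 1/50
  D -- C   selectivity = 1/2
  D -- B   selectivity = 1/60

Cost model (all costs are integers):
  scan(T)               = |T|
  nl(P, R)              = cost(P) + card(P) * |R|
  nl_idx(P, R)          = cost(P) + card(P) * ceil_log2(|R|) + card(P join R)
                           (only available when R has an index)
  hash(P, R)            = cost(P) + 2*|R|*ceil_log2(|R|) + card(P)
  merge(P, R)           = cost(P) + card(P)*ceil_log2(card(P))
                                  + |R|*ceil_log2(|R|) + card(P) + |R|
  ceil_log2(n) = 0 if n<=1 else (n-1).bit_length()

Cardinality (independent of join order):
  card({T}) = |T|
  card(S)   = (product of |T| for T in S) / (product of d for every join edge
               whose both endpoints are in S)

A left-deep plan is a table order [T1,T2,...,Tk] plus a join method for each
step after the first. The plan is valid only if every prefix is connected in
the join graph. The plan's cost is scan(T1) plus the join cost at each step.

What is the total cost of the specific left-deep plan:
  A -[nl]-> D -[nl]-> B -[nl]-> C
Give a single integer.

step 1: scan A: cost=400, card=400
step 2: join D via nl
    card(P join D) = 400*120/(50) = 960
    cost = 400 + 400*120 = 48400
step 3: join B via nl
    card(P join B) = 960*250/(60) = 4000
    cost = 48400 + 960*250 = 288400
step 4: join C via nl
    card(P join C) = 4000*20/(2) = 40000
    cost = 288400 + 4000*20 = 368400

368400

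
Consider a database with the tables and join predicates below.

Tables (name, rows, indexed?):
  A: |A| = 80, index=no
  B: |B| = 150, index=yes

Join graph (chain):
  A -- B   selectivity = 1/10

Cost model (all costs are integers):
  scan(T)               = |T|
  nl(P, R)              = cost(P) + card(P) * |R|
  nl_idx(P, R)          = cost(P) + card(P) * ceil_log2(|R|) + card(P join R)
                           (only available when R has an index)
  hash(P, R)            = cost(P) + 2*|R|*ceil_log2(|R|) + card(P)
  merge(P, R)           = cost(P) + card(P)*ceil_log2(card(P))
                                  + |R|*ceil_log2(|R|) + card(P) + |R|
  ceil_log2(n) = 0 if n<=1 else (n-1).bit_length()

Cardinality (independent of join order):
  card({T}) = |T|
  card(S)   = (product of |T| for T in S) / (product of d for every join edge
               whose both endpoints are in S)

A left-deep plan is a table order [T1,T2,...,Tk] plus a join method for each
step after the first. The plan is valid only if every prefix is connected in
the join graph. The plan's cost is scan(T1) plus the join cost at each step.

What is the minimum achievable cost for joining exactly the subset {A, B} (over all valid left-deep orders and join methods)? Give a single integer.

Selinger DP over subsets of {A,B}:
  {A}: scan cost=80, card=80
  {B}: scan cost=150, card=150
  {AB}: card=1200; try (A,hash)→1420, (B,nl_idx)→1920, (B,merge)→2070, (A,merge)→2140, (B,hash)→2560, (B,nl)→12080 …(+1); best=1420 via (A,hash)

1420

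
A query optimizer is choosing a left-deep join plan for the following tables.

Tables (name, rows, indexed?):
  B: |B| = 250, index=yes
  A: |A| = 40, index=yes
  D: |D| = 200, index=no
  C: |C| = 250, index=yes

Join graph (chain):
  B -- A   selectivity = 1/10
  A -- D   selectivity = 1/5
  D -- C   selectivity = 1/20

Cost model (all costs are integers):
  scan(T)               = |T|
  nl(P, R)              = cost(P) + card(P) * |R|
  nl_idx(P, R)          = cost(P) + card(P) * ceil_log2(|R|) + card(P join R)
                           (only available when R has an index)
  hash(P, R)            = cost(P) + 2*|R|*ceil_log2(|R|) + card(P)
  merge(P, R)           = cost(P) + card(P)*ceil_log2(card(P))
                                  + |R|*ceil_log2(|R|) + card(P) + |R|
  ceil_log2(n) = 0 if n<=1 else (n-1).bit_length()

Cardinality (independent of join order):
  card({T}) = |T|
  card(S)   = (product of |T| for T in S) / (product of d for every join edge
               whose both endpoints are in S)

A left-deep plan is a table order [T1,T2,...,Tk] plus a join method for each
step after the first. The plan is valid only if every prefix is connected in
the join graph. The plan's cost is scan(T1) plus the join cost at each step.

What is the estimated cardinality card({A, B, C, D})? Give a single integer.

500000

Tables in S: A(40), B(250), C(250), D(200)
Edges inside S: B-A(d=10), A-D(d=5), D-C(d=20)
numerator = 40 * 250 * 250 * 200 = 500000000
denominator = 10 * 5 * 20 = 1000
card(S) = 500000000 / 1000 = 500000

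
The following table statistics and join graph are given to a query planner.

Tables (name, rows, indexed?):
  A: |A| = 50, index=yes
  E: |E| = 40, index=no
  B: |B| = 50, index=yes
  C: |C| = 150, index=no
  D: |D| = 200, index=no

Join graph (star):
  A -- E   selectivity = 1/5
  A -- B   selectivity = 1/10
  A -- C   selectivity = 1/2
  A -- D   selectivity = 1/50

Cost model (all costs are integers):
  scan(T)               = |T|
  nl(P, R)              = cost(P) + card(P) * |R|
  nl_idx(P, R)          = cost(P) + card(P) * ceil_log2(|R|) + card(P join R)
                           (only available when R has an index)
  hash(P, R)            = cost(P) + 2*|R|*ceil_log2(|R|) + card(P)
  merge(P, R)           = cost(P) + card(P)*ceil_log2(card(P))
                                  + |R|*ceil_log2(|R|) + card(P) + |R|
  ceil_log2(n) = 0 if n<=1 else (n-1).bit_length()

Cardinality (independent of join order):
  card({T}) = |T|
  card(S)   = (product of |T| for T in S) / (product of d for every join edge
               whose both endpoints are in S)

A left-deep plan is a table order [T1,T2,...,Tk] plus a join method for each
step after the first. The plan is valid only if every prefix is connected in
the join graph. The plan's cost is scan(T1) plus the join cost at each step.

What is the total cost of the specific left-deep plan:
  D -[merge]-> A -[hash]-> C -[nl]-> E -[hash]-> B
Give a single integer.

725550

step 1: scan D: cost=200, card=200
step 2: join A via merge
    card(P join A) = 200*50/(50) = 200
    cost = 200 + 200*8 + 50*6 + 200 + 50 = 2350
step 3: join C via hash
    card(P join C) = 200*150/(2) = 15000
    cost = 2350 + 2*150*8 + 200 = 4950
step 4: join E via nl
    card(P join E) = 15000*40/(5) = 120000
    cost = 4950 + 15000*40 = 604950
step 5: join B via hash
    card(P join B) = 120000*50/(10) = 600000
    cost = 604950 + 2*50*6 + 120000 = 725550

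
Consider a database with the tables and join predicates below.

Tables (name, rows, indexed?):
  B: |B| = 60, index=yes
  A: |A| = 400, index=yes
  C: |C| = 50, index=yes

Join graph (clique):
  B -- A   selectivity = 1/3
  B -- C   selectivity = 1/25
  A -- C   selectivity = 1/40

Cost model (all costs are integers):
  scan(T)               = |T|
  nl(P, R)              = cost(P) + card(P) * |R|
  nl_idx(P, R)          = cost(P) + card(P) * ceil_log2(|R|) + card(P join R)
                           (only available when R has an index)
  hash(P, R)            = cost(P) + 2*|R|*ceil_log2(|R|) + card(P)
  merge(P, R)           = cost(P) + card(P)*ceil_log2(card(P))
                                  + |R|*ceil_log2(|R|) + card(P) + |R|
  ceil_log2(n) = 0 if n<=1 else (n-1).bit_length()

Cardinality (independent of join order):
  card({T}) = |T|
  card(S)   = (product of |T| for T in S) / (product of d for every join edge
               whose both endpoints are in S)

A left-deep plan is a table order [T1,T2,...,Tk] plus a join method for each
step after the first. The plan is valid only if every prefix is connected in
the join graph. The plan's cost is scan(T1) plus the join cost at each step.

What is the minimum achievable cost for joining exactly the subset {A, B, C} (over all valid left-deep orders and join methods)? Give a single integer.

1950

Selinger DP over subsets of {A,B,C}:
  {B}: scan cost=60, card=60
  {A}: scan cost=400, card=400
  {C}: scan cost=50, card=50
  {AB}: card=8000; try (B,hash)→1520, (A,merge)→4480, (B,merge)→4820, (A,hash)→7320, (A,nl_idx)→8600, (B,nl_idx)→10800 …(+2); best=1520 via (B,hash)
  {BC}: card=120; try (B,nl_idx)→470, (C,nl_idx)→540, (C,hash)→720, (B,hash)→820, (B,merge)→820, (C,merge)→830 …(+2); best=470 via (B,nl_idx)
  {AC}: card=500; try (A,nl_idx)→1000, (C,hash)→1400, (C,nl_idx)→3300, (A,merge)→4400, (C,merge)→4750, (A,hash)→7300 …(+2); best=1000 via (A,nl_idx)
  {ABC}: card=400; try (A,nl_idx)→1950, (B,hash)→2220, (B,nl_idx)→4400, (A,merge)→5430, (B,merge)→6420, (A,hash)→7790 …(+6); best=1950 via (A,nl_idx)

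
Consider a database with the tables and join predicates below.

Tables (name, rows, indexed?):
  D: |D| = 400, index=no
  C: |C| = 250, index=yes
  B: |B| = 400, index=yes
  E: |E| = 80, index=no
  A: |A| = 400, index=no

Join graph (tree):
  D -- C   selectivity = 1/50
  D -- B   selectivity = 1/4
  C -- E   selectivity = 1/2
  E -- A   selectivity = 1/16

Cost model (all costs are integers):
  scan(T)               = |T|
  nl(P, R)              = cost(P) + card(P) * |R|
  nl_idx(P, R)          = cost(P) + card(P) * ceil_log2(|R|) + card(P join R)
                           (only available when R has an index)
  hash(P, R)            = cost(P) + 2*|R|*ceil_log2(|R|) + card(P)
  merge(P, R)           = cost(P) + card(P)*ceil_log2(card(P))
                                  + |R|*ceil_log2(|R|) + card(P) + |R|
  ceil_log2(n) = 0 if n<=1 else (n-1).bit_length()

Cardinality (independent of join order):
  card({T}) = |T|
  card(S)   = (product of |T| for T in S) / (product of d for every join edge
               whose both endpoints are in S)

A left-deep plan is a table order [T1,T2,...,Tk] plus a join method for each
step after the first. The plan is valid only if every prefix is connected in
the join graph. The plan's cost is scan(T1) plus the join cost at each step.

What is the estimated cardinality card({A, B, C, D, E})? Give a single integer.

Tables in S: A(400), B(400), C(250), D(400), E(80)
Edges inside S: D-C(d=50), D-B(d=4), C-E(d=2), E-A(d=16)
numerator = 400 * 400 * 250 * 400 * 80 = 1280000000000
denominator = 50 * 4 * 2 * 16 = 6400
card(S) = 1280000000000 / 6400 = 200000000

200000000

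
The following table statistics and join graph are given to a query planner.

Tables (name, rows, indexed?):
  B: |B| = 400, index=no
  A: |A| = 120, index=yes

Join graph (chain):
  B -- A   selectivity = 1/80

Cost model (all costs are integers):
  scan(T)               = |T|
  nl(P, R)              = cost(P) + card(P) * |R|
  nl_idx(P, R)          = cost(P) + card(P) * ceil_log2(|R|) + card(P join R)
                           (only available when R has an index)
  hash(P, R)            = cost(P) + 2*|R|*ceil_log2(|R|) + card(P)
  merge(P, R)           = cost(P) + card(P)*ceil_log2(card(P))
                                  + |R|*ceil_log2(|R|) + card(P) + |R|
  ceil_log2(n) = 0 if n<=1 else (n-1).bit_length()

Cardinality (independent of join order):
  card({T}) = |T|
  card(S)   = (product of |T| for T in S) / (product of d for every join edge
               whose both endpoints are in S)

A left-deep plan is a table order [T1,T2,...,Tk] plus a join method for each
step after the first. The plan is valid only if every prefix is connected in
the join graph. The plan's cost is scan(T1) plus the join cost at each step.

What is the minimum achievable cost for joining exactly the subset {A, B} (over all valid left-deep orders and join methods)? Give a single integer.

2480

Selinger DP over subsets of {A,B}:
  {B}: scan cost=400, card=400
  {A}: scan cost=120, card=120
  {AB}: card=600; try (A,hash)→2480, (A,nl_idx)→3800, (B,merge)→5080, (A,merge)→5360, (B,hash)→7440, (B,nl)→48120 …(+1); best=2480 via (A,hash)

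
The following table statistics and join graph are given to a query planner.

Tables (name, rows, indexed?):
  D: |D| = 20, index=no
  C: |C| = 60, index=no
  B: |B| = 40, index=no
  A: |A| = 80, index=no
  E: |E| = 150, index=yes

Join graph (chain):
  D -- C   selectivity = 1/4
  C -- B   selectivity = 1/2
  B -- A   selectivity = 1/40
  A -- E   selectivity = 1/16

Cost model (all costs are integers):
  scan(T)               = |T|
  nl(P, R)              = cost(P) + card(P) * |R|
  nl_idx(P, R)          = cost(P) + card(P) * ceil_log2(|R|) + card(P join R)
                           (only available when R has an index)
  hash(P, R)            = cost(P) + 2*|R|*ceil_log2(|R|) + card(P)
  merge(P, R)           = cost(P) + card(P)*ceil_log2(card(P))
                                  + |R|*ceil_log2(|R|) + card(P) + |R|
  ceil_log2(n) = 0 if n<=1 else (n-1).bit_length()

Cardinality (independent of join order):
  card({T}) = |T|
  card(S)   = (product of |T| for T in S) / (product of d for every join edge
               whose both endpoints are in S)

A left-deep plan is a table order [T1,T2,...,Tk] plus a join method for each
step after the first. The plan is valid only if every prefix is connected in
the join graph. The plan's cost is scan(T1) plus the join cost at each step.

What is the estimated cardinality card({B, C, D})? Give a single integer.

Tables in S: B(40), C(60), D(20)
Edges inside S: D-C(d=4), C-B(d=2)
numerator = 40 * 60 * 20 = 48000
denominator = 4 * 2 = 8
card(S) = 48000 / 8 = 6000

6000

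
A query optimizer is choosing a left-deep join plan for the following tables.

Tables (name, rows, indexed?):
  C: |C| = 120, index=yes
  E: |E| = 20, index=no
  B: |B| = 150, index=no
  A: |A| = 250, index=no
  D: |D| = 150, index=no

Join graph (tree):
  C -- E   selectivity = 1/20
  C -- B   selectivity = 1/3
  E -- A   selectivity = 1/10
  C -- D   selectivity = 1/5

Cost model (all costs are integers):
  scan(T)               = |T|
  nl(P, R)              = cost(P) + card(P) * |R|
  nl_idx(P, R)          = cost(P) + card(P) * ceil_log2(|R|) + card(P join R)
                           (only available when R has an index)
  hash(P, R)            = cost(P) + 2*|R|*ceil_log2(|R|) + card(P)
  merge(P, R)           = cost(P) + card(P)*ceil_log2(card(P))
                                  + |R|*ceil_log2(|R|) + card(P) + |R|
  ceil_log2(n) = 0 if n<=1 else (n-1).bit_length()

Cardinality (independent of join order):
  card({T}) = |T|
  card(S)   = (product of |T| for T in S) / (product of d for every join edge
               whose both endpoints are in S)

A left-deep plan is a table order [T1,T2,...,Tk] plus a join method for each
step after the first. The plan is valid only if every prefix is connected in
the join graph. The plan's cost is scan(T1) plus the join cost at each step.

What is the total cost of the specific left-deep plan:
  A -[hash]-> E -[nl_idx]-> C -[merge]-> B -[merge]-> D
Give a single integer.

step 1: scan A: cost=250, card=250
step 2: join E via hash
    card(P join E) = 250*20/(10) = 500
    cost = 250 + 2*20*5 + 250 = 700
step 3: join C via nl_idx
    card(P join C) = 500*120/(20) = 3000
    cost = 700 + 500*7 + 3000 = 7200
step 4: join B via merge
    card(P join B) = 3000*150/(3) = 150000
    cost = 7200 + 3000*12 + 150*8 + 3000 + 150 = 47550
step 5: join D via merge
    card(P join D) = 150000*150/(5) = 4500000
    cost = 47550 + 150000*18 + 150*8 + 150000 + 150 = 2898900

2898900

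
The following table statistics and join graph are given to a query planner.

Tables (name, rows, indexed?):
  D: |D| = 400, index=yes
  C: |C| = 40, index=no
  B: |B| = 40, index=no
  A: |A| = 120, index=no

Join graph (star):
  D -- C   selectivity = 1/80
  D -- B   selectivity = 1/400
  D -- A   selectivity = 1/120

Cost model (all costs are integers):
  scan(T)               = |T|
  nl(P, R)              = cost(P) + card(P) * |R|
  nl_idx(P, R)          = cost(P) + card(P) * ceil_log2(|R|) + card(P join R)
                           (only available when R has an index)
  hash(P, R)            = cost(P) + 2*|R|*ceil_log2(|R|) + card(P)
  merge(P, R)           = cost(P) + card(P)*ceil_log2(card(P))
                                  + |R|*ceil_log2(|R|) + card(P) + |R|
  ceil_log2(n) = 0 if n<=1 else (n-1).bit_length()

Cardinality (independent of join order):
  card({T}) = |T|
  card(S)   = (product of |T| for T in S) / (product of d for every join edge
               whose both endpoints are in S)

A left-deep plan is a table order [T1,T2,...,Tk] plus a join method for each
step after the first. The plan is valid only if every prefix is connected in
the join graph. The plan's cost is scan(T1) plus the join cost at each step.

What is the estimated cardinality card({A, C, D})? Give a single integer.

Tables in S: A(120), C(40), D(400)
Edges inside S: D-C(d=80), D-A(d=120)
numerator = 120 * 40 * 400 = 1920000
denominator = 80 * 120 = 9600
card(S) = 1920000 / 9600 = 200

200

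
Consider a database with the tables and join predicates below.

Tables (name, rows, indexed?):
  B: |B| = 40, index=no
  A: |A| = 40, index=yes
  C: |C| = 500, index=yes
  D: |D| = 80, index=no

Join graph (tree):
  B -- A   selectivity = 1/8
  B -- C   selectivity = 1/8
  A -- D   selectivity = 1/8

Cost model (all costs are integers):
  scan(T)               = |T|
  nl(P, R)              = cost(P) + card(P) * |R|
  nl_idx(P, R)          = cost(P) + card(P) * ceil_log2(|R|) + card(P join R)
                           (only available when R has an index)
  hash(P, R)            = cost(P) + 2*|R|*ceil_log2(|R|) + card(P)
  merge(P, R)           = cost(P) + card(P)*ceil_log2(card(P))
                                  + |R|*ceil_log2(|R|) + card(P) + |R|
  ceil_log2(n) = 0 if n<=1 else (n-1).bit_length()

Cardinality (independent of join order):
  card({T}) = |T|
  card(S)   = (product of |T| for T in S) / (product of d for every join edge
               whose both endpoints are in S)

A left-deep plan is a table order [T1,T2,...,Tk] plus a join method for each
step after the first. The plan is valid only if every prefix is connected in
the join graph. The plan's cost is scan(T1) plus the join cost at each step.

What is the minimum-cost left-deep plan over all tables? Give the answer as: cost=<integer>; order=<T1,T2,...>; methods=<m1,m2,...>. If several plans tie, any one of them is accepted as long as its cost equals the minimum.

Selinger DP (subsets sized 1..n):
  {B}: scan cost=40, card=40
  {A}: scan cost=40, card=40
  {C}: scan cost=500, card=500
  {D}: scan cost=80, card=80
  {AB}: card=200; try (A,nl_idx)→480, (B,hash)→560, (A,hash)→560, (B,merge)→600, (A,merge)→600, (B,nl)→1640 …(+1); best=480 via (A,nl_idx)
  {BC}: card=2500; try (B,hash)→1480, (C,nl_idx)→2900, (C,merge)→5320, (B,merge)→5780, (C,hash)→9080, (C,nl)→20040 …(+1); best=1480 via (B,hash)
  {AD}: card=400; try (A,hash)→640, (D,merge)→960, (A,nl_idx)→960, (A,merge)→1000, (D,hash)→1200, (D,nl)→3240 …(+1); best=640 via (A,hash)
  {ABC}: card=12500; try (A,hash)→4460, (C,merge)→7280, (C,hash)→9680, (C,nl_idx)→14780, (A,nl_idx)→28980, (A,merge)→34260 …(+2); best=4460 via (A,hash)
  {ABD}: card=2000; try (B,hash)→1520, (D,hash)→1800, (D,merge)→2920, (B,merge)→4920, (D,nl)→16480, (B,nl)→16640; best=1520 via (B,hash)
  {ABCD}: card=125000; try (C,hash)→12520, (D,hash)→18080, (C,merge)→30520, (C,nl_idx)→144520, (D,merge)→192600, (C,nl)→1001520 …(+1); best=12520 via (C,hash)

cost=12520; order=D,A,B,C; methods=hash,hash,hash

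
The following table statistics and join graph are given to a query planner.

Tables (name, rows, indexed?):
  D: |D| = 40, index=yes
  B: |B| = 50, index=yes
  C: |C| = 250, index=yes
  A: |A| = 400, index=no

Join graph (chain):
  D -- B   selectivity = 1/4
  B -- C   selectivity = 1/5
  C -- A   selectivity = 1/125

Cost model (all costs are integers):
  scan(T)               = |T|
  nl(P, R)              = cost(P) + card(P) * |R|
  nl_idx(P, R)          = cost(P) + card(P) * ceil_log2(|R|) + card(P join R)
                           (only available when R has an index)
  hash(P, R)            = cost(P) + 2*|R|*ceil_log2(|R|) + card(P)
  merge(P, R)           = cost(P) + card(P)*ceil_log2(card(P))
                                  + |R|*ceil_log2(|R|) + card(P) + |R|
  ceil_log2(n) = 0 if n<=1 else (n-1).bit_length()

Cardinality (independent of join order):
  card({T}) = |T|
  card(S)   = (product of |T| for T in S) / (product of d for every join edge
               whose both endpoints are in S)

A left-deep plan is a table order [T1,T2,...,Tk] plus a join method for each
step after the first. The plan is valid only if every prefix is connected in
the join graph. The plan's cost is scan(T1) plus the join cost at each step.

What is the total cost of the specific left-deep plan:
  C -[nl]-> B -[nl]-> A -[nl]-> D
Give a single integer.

1332750

step 1: scan C: cost=250, card=250
step 2: join B via nl
    card(P join B) = 250*50/(5) = 2500
    cost = 250 + 250*50 = 12750
step 3: join A via nl
    card(P join A) = 2500*400/(125) = 8000
    cost = 12750 + 2500*400 = 1012750
step 4: join D via nl
    card(P join D) = 8000*40/(4) = 80000
    cost = 1012750 + 8000*40 = 1332750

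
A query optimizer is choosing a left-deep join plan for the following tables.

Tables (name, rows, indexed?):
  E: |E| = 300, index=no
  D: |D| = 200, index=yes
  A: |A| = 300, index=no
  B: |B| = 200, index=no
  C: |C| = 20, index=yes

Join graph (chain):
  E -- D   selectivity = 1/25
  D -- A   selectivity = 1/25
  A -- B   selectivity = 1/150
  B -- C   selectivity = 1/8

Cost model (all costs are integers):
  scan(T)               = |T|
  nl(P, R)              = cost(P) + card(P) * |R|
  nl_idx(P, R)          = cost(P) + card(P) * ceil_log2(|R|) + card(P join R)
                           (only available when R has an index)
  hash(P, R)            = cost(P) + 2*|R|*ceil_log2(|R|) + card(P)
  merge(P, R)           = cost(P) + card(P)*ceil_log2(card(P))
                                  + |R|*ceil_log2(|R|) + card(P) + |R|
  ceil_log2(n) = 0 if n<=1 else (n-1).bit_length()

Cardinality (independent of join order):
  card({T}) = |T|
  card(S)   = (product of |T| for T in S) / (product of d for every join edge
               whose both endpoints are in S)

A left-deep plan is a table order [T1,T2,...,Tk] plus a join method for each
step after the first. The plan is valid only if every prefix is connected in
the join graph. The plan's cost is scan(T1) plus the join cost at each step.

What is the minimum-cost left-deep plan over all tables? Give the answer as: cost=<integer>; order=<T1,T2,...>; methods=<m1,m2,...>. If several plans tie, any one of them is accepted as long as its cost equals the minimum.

cost=22000; order=A,B,C,D,E; methods=hash,hash,hash,hash

Selinger DP (subsets sized 1..n):
  {E}: scan cost=300, card=300
  {D}: scan cost=200, card=200
  {A}: scan cost=300, card=300
  {B}: scan cost=200, card=200
  {C}: scan cost=20, card=20
  {DE}: card=2400; try (D,hash)→3800, (E,merge)→5000, (D,merge)→5100, (D,nl_idx)→5100, (E,hash)→5800, (E,nl)→60200 …(+1); best=3800 via (D,hash)
  {AD}: card=2400; try (D,hash)→3800, (A,merge)→5000, (D,merge)→5100, (D,nl_idx)→5100, (A,hash)→5800, (A,nl)→60200 …(+1); best=3800 via (D,hash)
  {AB}: card=400; try (B,hash)→3800, (A,merge)→5000, (B,merge)→5100, (A,hash)→5800, (A,nl)→60200, (B,nl)→60300; best=3800 via (B,hash)
  {BC}: card=500; try (C,hash)→600, (C,nl_idx)→1700, (B,merge)→1940, (C,merge)→2120, (B,hash)→3240, (B,nl)→4020 …(+1); best=600 via (C,hash)
  {ADE}: card=28800; try (E,hash)→11600, (A,hash)→11600, (E,merge)→38000, (A,merge)→38000, (E,nl)→723800, (A,nl)→723800; best=11600 via (E,hash)
  {ABD}: card=3200; try (D,hash)→7400, (B,hash)→9400, (D,merge)→9600, (D,nl_idx)→10200, (B,merge)→36800, (D,nl)→83800 …(+1); best=7400 via (D,hash)
  {ABC}: card=1000; try (C,hash)→4400, (A,hash)→6500, (C,nl_idx)→6800, (C,merge)→7920, (A,merge)→8600, (C,nl)→11800 …(+1); best=4400 via (C,hash)
  {ABDE}: card=38400; try (E,hash)→16000, (B,hash)→43600, (E,merge)→52000, (B,merge)→474200, (E,nl)→967400, (B,nl)→5771600; best=16000 via (E,hash)
  {ABCD}: card=8000; try (D,hash)→8600, (C,hash)→10800, (D,merge)→17200, (D,nl_idx)→20400, (C,nl_idx)→31400, (C,merge)→49120 …(+2); best=8600 via (D,hash)
  {ABCDE}: card=96000; try (E,hash)→22000, (C,hash)→54600, (E,merge)→123600, (C,nl_idx)→304000, (C,merge)→668920, (C,nl)→784000 …(+1); best=22000 via (E,hash)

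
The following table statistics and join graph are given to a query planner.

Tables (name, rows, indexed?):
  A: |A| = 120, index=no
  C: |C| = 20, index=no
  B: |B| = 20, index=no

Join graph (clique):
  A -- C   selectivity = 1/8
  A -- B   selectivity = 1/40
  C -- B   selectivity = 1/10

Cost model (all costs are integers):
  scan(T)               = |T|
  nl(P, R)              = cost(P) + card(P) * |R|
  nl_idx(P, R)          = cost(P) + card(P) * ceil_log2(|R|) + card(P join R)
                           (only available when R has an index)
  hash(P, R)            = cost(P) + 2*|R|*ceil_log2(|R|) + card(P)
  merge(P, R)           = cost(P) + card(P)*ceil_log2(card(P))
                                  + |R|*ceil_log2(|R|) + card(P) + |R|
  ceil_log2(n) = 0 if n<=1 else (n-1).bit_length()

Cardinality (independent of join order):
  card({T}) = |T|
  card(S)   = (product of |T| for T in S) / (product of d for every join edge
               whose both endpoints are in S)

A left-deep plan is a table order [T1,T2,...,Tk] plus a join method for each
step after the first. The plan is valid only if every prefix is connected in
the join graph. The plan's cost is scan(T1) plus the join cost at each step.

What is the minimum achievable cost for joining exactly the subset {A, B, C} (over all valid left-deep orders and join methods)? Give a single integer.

Selinger DP over subsets of {A,B,C}:
  {A}: scan cost=120, card=120
  {C}: scan cost=20, card=20
  {B}: scan cost=20, card=20
  {AC}: card=300; try (C,hash)→440, (A,merge)→1100, (C,merge)→1200, (A,hash)→1720, (A,nl)→2420, (C,nl)→2520; best=440 via (C,hash)
  {AB}: card=60; try (B,hash)→440, (A,merge)→1100, (B,merge)→1200, (A,hash)→1720, (A,nl)→2420, (B,nl)→2520; best=440 via (B,hash)
  {BC}: card=40; try (C,hash)→240, (B,hash)→240, (C,merge)→260, (B,merge)→260, (C,nl)→420, (B,nl)→420; best=240 via (C,hash)
  {ABC}: card=15; try (C,hash)→700, (B,hash)→940, (C,merge)→980, (A,merge)→1480, (C,nl)→1640, (A,hash)→1960 …(+3); best=700 via (C,hash)

700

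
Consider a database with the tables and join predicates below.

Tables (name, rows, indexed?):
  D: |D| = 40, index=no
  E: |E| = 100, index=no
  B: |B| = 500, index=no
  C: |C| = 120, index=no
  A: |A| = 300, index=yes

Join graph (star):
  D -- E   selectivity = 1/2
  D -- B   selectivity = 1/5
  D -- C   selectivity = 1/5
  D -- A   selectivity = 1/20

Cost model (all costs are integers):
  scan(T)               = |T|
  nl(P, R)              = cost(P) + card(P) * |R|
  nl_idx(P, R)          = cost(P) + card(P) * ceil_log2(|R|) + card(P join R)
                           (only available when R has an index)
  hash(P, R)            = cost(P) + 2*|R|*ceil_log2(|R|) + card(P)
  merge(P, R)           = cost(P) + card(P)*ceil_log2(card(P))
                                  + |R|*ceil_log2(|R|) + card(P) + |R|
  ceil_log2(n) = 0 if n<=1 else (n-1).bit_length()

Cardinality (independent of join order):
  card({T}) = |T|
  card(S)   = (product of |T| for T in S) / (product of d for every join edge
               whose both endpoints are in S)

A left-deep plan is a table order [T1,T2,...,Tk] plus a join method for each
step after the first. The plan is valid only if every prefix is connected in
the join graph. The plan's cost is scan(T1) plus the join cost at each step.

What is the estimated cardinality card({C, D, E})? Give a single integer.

Tables in S: C(120), D(40), E(100)
Edges inside S: D-E(d=2), D-C(d=5)
numerator = 120 * 40 * 100 = 480000
denominator = 2 * 5 = 10
card(S) = 480000 / 10 = 48000

48000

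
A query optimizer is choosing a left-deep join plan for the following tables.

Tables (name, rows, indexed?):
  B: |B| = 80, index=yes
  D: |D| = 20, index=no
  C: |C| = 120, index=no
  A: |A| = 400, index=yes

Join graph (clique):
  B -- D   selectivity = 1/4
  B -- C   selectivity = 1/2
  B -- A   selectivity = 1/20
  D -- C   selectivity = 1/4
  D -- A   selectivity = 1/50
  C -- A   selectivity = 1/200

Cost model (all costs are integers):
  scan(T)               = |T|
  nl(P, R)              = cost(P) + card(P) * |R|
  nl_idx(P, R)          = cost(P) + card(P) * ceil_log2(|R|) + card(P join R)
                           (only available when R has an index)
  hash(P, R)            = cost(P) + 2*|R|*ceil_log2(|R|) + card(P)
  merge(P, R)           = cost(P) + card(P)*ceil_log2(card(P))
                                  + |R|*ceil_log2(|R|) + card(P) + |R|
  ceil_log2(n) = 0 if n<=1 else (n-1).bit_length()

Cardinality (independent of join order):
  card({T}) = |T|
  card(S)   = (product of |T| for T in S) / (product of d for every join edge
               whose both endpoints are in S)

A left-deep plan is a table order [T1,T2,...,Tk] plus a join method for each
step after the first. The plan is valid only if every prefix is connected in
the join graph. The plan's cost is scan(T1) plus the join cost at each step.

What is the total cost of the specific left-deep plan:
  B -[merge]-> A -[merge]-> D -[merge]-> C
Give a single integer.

26440

step 1: scan B: cost=80, card=80
step 2: join A via merge
    card(P join A) = 80*400/(20) = 1600
    cost = 80 + 80*7 + 400*9 + 80 + 400 = 4720
step 3: join D via merge
    card(P join D) = 1600*20/(4*50) = 160
    cost = 4720 + 1600*11 + 20*5 + 1600 + 20 = 24040
step 4: join C via merge
    card(P join C) = 160*120/(2*4*200) = 12
    cost = 24040 + 160*8 + 120*7 + 160 + 120 = 26440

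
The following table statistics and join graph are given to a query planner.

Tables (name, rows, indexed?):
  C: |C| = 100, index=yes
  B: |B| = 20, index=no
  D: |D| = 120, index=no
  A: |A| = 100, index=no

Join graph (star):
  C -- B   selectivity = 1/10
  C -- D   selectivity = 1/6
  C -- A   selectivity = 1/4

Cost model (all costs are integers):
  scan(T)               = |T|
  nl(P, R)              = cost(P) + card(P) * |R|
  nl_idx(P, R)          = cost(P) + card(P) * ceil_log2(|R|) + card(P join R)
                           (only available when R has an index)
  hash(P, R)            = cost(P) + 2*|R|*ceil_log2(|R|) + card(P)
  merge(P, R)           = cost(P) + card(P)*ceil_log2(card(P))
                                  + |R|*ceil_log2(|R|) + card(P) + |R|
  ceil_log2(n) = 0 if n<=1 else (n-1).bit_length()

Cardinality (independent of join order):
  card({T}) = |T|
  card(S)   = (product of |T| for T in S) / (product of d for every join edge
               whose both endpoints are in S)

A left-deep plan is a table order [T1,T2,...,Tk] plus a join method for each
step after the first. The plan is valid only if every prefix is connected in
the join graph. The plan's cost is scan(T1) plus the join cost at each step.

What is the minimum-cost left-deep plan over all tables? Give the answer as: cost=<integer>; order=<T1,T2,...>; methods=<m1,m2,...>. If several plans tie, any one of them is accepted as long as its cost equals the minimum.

Selinger DP (subsets sized 1..n):
  {C}: scan cost=100, card=100
  {B}: scan cost=20, card=20
  {D}: scan cost=120, card=120
  {A}: scan cost=100, card=100
  {BC}: card=200; try (C,nl_idx)→360, (B,hash)→400, (C,merge)→940, (B,merge)→1020, (C,hash)→1440, (C,nl)→2020 …(+1); best=360 via (C,nl_idx)
  {CD}: card=2000; try (C,hash)→1640, (D,merge)→1860, (D,hash)→1880, (C,merge)→1880, (C,nl_idx)→2960, (D,nl)→12100 …(+1); best=1640 via (C,hash)
  {AC}: card=2500; try (C,hash)→1600, (A,hash)→1600, (C,merge)→1700, (A,merge)→1700, (C,nl_idx)→3300, (C,nl)→10100 …(+1); best=1600 via (C,hash)
  {BCD}: card=4000; try (D,hash)→2240, (D,merge)→3120, (B,hash)→3840, (D,nl)→24360, (B,merge)→25760, (B,nl)→41640; best=2240 via (D,hash)
  {ABC}: card=5000; try (A,hash)→1960, (A,merge)→2960, (B,hash)→4300, (A,nl)→20360, (B,merge)→34220, (B,nl)→51600; best=1960 via (A,hash)
  {ACD}: card=50000; try (A,hash)→5040, (D,hash)→5780, (A,merge)→26440, (D,merge)→35060, (A,nl)→201640, (D,nl)→301600; best=5040 via (A,hash)
  {ABCD}: card=100000; try (A,hash)→7640, (D,hash)→8640, (A,merge)→55040, (B,hash)→55240, (D,merge)→72920, (A,nl)→402240 …(+3); best=7640 via (A,hash)

cost=7640; order=B,C,D,A; methods=nl_idx,hash,hash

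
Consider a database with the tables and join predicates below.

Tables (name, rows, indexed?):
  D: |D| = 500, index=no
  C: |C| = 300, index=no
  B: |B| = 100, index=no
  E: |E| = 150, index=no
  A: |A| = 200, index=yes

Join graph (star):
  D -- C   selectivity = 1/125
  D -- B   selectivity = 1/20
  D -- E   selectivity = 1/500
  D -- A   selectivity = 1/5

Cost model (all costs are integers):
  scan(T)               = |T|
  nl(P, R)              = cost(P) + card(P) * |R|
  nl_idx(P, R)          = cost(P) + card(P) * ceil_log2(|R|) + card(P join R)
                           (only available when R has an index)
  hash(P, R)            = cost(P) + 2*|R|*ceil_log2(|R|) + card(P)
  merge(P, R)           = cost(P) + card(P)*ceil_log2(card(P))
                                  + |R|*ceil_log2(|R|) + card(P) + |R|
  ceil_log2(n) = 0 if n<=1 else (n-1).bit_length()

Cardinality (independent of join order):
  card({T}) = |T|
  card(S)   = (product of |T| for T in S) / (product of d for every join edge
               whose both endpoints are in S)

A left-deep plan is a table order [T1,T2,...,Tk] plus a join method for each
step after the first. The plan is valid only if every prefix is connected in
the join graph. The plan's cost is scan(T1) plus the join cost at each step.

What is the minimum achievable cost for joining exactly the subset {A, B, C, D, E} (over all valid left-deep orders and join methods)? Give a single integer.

Selinger DP over subsets of {A,B,C,D,E}:
  {D}: scan cost=500, card=500
  {C}: scan cost=300, card=300
  {B}: scan cost=100, card=100
  {E}: scan cost=150, card=150
  {A}: scan cost=200, card=200
  {CD}: card=1200; try (C,hash)→6400, (D,merge)→8300, (C,merge)→8500, (D,hash)→9600, (D,nl)→150300, (C,nl)→150500; best=6400 via (C,hash)
  {BD}: card=2500; try (B,hash)→2400, (D,merge)→5900, (B,merge)→6300, (D,hash)→9200, (D,nl)→50100, (B,nl)→50500; best=2400 via (B,hash)
  {DE}: card=150; try (E,hash)→3400, (D,merge)→6500, (E,merge)→6850, (D,hash)→9300, (D,nl)→75150, (E,nl)→75500; best=3400 via (E,hash)
  {AD}: card=20000; try (A,hash)→4200, (D,merge)→7000, (A,merge)→7300, (D,hash)→9400, (A,nl_idx)→24500, (D,nl)→100200 …(+1); best=4200 via (A,hash)
  {BCD}: card=6000; try (B,hash)→9000, (C,hash)→10300, (B,merge)→21600, (C,merge)→37900, (B,nl)→126400, (C,nl)→752400; best=9000 via (B,hash)
  {CDE}: card=360; try (C,merge)→7750, (C,hash)→8950, (E,hash)→10000, (E,merge)→22150, (C,nl)→48400, (E,nl)→186400; best=7750 via (C,merge)
  {ACD}: card=48000; try (A,hash)→10800, (A,merge)→22600, (C,hash)→29600, (A,nl_idx)→64000, (A,nl)→246400, (C,merge)→327200 …(+1); best=10800 via (A,hash)
  {BDE}: card=750; try (B,hash)→4950, (B,merge)→5550, (E,hash)→7300, (B,nl)→18400, (E,merge)→36250, (E,nl)→377400; best=4950 via (B,hash)
  {ABD}: card=100000; try (A,hash)→8100, (B,hash)→25600, (A,merge)→36700, (A,nl_idx)→122400, (B,merge)→325000, (A,nl)→502400 …(+1); best=8100 via (A,hash)
  {ADE}: card=6000; try (A,merge)→6550, (A,hash)→6750, (A,nl_idx)→10600, (E,hash)→26600, (A,nl)→33400, (E,merge)→325550 …(+1); best=6550 via (A,merge)
  {BCDE}: card=1800; try (B,hash)→9510, (C,hash)→11100, (B,merge)→12150, (C,merge)→16200, (E,hash)→17400, (B,nl)→43750 …(+3); best=9510 via (B,hash)
  {ABCD}: card=240000; try (A,hash)→18200, (B,hash)→60200, (A,merge)→94800, (C,hash)→113500, (A,nl_idx)→297000, (B,merge)→827600 …(+4); best=18200 via (A,hash)
  {ACDE}: card=14400; try (A,hash)→11310, (A,merge)→13150, (C,hash)→17950, (A,nl_idx)→25030, (E,hash)→61200, (A,nl)→79750 …(+4); best=11310 via (A,hash)
  {ABDE}: card=30000; try (A,hash)→8900, (B,hash)→13950, (A,merge)→15000, (A,nl_idx)→40950, (B,merge)→91350, (E,hash)→110500 …(+4); best=8900 via (A,hash)
  {ABCDE}: card=72000; try (A,hash)→14510, (B,hash)→27110, (A,merge)→32910, (C,hash)→44300, (A,nl_idx)→95910, (B,merge)→228110 …(+7); best=14510 via (A,hash)

14510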